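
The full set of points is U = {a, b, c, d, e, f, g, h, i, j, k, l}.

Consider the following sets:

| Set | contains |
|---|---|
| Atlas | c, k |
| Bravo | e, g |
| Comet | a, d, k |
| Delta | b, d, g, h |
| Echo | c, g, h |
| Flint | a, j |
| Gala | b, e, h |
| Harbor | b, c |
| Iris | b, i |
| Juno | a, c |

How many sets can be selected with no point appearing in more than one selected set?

Atlas, Bravo, Flint, Iris are pairwise disjoint (Atlas={c,k}; Bravo={e,g}; Flint={a,j}; Iris={b,i}).
Every remaining set overlaps one of these, and no 5 of the listed sets are pairwise disjoint, so 4 is the maximum.

4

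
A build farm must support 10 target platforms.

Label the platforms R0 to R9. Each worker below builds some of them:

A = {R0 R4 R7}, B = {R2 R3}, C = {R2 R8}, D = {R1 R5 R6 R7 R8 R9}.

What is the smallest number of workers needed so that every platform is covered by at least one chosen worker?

A and B and D together: A ∪ B ∪ D = {R0, R1, R2, R3, R4, R5, R6, R7, R8, R9} — every platform is covered.
Only A contains R0, so A is forced; the remaining 7 platforms need at least 2 more workers (each remaining worker adds at most 5) — so at least 3 workers are needed, and 3 is optimal.

3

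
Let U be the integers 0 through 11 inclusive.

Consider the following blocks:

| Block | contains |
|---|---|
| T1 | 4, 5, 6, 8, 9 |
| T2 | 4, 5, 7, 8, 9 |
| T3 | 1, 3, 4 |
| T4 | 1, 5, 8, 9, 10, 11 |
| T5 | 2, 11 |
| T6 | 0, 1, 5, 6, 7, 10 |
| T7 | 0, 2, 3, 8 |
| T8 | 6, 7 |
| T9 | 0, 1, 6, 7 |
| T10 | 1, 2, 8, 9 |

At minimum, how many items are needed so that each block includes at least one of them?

4

Take H = {3, 6, 9, 11}. Each listed block contains at least one of these, so H is a hitting set of size 4.
No choice of 3 items meets every block, so 4 is the minimum.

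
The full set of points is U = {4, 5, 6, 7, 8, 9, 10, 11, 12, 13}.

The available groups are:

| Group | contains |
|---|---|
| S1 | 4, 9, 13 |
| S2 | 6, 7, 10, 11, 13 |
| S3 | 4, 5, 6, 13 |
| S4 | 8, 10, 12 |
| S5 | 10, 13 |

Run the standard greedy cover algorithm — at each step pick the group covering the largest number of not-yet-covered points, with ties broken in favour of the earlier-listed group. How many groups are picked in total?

Greedy: pick S2 (covers 5 new) → pick S1 (covers 2 new) → pick S4 (covers 2 new) → pick S3 (covers 1 new). Total picks: 4.

4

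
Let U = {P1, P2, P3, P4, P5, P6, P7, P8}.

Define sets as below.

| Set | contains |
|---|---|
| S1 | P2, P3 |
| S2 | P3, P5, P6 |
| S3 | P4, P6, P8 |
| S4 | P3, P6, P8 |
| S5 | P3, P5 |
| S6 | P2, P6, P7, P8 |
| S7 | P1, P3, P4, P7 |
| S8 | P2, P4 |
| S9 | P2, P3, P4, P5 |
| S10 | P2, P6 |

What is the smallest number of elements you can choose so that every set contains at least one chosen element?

Take H = {P2, P3, P6}. Each listed set contains at least one of these, so H is a hitting set of size 3.
No choice of 2 elements meets every set, so 3 is the minimum.

3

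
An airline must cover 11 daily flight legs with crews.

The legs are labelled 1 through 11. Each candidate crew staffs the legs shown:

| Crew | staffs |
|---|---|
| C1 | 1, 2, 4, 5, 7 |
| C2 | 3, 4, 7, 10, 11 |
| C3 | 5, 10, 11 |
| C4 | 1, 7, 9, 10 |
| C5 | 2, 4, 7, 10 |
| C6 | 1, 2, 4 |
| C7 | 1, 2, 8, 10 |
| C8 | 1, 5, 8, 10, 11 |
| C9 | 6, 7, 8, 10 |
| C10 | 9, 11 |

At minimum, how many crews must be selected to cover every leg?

Take {C1, C2, C9, C10}. Their union is {1, 2, 3, 4, 5, 6, 7, 8, 9, 10, 11}, which is all 11 legs.
No 3 of the 10 crews cover everything (all 120 combinations miss at least one leg), so 4 is optimal.

4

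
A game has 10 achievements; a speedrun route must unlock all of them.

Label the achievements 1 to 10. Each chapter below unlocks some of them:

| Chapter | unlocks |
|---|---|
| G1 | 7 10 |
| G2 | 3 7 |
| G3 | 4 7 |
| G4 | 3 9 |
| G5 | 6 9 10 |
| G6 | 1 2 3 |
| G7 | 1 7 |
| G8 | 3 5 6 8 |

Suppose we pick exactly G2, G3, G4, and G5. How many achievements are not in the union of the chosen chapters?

4

Union of G2, G3, G4, G5 = {3, 4, 6, 7, 9, 10}.
Not covered: 1, 2, 5, 8 — 4 achievements.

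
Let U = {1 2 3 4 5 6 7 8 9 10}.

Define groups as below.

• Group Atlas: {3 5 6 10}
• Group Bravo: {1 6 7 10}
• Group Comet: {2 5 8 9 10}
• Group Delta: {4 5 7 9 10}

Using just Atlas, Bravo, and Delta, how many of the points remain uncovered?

Union of Atlas, Bravo, Delta = {1, 3, 4, 5, 6, 7, 9, 10}.
Not covered: 2, 8 — 2 points.

2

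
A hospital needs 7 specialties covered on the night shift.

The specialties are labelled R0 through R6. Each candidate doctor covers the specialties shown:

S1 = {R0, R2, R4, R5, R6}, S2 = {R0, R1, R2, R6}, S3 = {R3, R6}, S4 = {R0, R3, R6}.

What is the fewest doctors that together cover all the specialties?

S1 and S2 and S4 together: S1 ∪ S2 ∪ S4 = {R0, R1, R2, R3, R4, R5, R6} — every specialty is covered.
Only S2 contains R1, so S2 is forced; the remaining 3 specialties need at least 2 more doctors (each remaining doctor adds at most 2) — so at least 3 doctors are needed, and 3 is optimal.

3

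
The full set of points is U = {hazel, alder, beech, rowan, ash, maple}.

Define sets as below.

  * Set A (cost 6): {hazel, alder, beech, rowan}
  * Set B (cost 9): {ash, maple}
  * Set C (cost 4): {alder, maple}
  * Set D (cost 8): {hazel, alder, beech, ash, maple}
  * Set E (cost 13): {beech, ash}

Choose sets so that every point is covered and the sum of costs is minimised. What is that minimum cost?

14

A, D together cover every point (A ∪ D = {hazel, alder, beech, rowan, ash, maple}); total cost 6 + 8 = 14.
The greedy pick A, C, D costs 18; no covering selection beats 14.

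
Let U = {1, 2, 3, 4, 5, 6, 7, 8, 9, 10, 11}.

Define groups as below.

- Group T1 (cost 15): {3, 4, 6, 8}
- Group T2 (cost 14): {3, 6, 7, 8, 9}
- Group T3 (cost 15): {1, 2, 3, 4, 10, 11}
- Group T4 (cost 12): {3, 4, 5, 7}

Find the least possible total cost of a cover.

T2, T3, T4 together cover every element (T2 ∪ T3 ∪ T4 = {1, 2, 3, 4, 5, 6, 7, 8, 9, 10, 11}); total cost 14 + 15 + 12 = 41.
No covering selection has total cost below 41.

41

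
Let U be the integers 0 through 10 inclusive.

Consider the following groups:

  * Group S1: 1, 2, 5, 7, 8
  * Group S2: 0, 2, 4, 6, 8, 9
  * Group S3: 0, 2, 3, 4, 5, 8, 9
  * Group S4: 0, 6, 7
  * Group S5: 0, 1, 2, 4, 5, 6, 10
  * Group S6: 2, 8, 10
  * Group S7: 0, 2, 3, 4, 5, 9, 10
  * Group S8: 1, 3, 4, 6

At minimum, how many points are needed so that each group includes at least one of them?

Take H = {2, 6}. Each listed group contains at least one of these, so H is a hitting set of size 2.
The groups S4, S6 are pairwise disjoint, so any hitting set needs a separate point for each — at least 2. Hence 2 is optimal.

2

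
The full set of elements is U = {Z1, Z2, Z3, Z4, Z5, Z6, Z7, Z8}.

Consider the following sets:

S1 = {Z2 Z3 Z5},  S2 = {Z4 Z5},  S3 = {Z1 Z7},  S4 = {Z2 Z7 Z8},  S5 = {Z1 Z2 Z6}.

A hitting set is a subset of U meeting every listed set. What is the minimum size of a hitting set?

3

Take H = {Z1, Z2, Z4}. Each listed set contains at least one of these, so H is a hitting set of size 3.
No choice of 2 elements meets every set, so 3 is the minimum.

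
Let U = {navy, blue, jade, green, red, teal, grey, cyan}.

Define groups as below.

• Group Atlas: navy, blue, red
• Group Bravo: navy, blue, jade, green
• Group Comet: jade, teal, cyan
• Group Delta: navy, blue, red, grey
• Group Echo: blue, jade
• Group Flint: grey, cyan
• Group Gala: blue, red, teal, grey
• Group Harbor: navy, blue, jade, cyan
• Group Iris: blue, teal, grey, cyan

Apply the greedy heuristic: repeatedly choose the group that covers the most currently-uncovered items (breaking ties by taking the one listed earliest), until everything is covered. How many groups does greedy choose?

Greedy: pick Bravo (covers 4 new) → pick Gala (covers 3 new) → pick Comet (covers 1 new). Total picks: 3.

3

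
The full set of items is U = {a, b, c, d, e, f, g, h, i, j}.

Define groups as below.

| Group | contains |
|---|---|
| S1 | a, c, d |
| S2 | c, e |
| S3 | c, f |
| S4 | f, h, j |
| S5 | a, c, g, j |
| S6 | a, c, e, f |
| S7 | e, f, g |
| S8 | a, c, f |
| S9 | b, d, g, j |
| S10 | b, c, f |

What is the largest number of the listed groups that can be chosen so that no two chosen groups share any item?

S3, S9 are pairwise disjoint (S3={c,f}; S9={b,d,g,j}).
Every remaining group overlaps one of these, and no 3 of the listed groups are pairwise disjoint, so 2 is the maximum.

2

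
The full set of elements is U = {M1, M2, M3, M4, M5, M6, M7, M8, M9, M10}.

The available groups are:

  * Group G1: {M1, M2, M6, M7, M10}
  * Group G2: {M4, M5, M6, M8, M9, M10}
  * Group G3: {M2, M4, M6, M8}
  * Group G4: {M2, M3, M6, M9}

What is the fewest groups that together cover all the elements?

3

Take {G1, G2, G4}. Their union is {M1, M2, M3, M4, M5, M6, M7, M8, M9, M10}, which is all 10 elements.
Only G1 contains M1, so G1 is forced; the remaining 5 elements need at least 2 more groups (each remaining group adds at most 4) — so at least 3 groups are needed, and 3 is optimal.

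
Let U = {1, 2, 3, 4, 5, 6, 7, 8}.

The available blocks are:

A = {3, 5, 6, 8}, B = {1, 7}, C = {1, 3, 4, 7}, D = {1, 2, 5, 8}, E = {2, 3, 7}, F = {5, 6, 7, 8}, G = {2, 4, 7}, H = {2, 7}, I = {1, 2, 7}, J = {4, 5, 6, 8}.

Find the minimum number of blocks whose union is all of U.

C and D and F together: C ∪ D ∪ F = {1, 2, 3, 4, 5, 6, 7, 8} — every element is covered.
No 2 of the 10 blocks cover everything (all 45 combinations miss at least one element), so 3 is optimal.

3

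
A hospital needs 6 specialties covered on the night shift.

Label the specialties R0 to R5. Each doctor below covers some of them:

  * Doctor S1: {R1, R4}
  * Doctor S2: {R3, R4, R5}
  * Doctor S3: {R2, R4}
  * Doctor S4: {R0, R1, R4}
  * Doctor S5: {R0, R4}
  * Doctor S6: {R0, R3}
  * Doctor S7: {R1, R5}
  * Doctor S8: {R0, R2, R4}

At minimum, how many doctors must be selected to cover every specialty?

Take {S1, S2, S8}. Their union is {R0, R1, R2, R3, R4, R5}, which is all 6 specialties.
No 2 of the 8 doctors cover everything (all 28 combinations miss at least one specialty), so 3 is optimal.

3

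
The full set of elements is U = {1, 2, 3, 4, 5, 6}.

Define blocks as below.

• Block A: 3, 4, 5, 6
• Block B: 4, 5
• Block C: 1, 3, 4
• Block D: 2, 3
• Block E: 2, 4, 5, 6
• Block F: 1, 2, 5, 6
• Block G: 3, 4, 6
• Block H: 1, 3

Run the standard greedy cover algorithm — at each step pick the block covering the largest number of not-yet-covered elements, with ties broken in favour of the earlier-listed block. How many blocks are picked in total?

2

Greedy: pick A (covers 4 new) → pick F (covers 2 new). Total picks: 2.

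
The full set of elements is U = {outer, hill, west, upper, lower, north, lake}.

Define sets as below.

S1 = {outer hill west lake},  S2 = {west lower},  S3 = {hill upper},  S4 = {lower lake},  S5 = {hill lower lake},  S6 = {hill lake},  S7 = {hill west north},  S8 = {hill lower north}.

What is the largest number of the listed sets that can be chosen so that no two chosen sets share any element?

2

S2, S6 are pairwise disjoint (S2={west,lower}; S6={hill,lake}).
Every remaining set overlaps one of these, and no 3 of the listed sets are pairwise disjoint, so 2 is the maximum.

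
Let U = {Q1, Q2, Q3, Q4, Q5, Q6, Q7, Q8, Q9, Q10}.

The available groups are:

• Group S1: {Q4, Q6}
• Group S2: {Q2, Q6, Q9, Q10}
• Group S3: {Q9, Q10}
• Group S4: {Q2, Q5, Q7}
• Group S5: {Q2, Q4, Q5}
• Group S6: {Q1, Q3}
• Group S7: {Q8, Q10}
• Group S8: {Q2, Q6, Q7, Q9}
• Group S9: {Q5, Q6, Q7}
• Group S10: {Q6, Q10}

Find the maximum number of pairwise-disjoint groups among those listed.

S1, S4, S6, S7 are pairwise disjoint (S1={Q4,Q6}; S4={Q2,Q5,Q7}; S6={Q1,Q3}; S7={Q8,Q10}).
Every remaining group overlaps one of these, and no 5 of the listed groups are pairwise disjoint, so 4 is the maximum.

4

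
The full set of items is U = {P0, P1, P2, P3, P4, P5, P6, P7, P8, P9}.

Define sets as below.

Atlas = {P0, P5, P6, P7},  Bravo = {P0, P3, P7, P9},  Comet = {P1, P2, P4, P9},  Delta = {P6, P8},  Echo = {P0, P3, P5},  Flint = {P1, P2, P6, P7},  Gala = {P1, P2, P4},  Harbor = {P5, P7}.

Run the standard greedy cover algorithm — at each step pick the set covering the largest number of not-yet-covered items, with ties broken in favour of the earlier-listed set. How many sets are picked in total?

4

Greedy: pick Atlas (covers 4 new) → pick Comet (covers 4 new) → pick Bravo (covers 1 new) → pick Delta (covers 1 new). Total picks: 4.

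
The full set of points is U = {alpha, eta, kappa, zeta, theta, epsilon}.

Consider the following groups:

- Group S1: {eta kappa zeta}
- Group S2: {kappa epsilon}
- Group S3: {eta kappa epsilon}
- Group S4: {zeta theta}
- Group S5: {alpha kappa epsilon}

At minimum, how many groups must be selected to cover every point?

3

S3 and S4 and S5 together: S3 ∪ S4 ∪ S5 = {alpha, eta, kappa, zeta, theta, epsilon} — every point is covered.
Only S5 contains alpha, so S5 is forced; the remaining 3 points need at least 2 more groups (each remaining group adds at most 2) — so at least 3 groups are needed, and 3 is optimal.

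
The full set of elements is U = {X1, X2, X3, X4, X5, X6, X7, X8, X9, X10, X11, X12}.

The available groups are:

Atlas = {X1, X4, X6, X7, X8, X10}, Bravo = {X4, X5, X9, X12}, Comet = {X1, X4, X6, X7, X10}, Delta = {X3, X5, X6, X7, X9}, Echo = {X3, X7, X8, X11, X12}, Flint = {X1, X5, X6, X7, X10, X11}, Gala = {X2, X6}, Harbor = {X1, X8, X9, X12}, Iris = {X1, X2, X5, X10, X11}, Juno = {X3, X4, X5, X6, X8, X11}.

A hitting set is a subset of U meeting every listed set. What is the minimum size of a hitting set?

Take H = {X2, X6, X12}. Each listed group contains at least one of these, so H is a hitting set of size 3.
No choice of 2 elements meets every group, so 3 is the minimum.

3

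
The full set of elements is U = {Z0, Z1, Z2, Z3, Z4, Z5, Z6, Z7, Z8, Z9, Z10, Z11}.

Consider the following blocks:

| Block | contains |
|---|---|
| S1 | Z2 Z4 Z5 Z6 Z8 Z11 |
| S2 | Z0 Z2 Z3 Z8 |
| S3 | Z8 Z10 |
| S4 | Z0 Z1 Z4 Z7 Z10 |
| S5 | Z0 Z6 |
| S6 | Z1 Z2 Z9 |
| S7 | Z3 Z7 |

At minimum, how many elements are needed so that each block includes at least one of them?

4

H = {Z0, Z3, Z8, Z9} meets every block (each contains at least one member of H), and |H| = 4.
The blocks S3, S5, S6, S7 are pairwise disjoint, so any hitting set needs a separate element for each — at least 4. Hence 4 is optimal.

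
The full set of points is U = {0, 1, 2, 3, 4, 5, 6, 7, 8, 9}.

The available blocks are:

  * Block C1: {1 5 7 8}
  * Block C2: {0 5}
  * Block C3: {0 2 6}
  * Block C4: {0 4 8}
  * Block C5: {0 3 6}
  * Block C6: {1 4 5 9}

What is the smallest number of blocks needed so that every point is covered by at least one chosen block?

Take {C1, C3, C5, C6}. Their union is {0, 1, 2, 3, 4, 5, 6, 7, 8, 9}, which is all 10 points.
No 3 of the 6 blocks cover everything (all 20 combinations miss at least one point), so 4 is optimal.

4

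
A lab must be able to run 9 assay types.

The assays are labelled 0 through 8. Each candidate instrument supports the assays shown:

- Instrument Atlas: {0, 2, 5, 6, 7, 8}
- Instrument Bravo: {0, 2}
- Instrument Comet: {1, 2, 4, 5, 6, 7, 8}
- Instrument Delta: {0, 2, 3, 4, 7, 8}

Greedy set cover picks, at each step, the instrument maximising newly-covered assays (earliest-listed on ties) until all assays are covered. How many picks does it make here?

Greedy: pick Comet (covers 7 new) → pick Delta (covers 2 new). Total picks: 2.

2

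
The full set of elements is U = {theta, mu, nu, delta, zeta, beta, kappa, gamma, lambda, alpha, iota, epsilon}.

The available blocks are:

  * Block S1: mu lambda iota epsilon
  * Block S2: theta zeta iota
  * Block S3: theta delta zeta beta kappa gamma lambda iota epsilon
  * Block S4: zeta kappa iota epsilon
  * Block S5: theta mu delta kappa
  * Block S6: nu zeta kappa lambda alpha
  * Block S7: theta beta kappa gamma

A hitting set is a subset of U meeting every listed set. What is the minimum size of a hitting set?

2

The 2 elements {kappa, iota} hit every block.
The blocks S1, S7 are pairwise disjoint, so any hitting set needs a separate element for each — at least 2. Hence 2 is optimal.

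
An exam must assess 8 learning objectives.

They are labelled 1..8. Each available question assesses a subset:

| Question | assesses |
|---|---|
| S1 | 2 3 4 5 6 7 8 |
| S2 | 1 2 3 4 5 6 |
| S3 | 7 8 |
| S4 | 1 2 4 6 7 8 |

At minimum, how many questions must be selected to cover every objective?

2

Take {S2, S4}. Their union is {1, 2, 3, 4, 5, 6, 7, 8}, which is all 8 objectives.
No single question has all 8 objectives (the largest, S1, has 7), so 2 is optimal.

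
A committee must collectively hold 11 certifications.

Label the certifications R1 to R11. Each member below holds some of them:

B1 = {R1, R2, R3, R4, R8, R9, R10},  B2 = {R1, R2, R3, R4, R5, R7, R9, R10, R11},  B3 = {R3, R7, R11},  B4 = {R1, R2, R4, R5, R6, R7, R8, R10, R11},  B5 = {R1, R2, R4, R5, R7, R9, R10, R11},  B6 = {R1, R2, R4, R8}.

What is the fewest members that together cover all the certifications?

2

B2 and B4 together: B2 ∪ B4 = {R1, R2, R3, R4, R5, R6, R7, R8, R9, R10, R11} — every certification is covered.
No single member has all 11 certifications (the largest, B2, has 9), so 2 is optimal.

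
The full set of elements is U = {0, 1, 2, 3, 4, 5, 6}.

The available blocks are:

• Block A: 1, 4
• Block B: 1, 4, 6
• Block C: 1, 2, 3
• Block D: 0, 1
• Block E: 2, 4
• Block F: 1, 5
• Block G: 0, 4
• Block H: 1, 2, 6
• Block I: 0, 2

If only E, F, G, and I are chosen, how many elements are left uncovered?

Union of E, F, G, I = {0, 1, 2, 4, 5}.
Not covered: 3, 6 — 2 elements.

2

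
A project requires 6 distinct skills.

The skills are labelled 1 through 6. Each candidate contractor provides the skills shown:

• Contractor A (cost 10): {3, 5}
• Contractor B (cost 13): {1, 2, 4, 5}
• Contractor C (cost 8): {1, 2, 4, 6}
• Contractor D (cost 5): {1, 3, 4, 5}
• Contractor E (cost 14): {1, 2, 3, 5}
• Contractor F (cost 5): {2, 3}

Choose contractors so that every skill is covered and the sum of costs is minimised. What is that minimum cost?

13

C, D together cover every skill (C ∪ D = {1, 2, 3, 4, 5, 6}); total cost 8 + 5 = 13.
No covering selection has total cost below 13.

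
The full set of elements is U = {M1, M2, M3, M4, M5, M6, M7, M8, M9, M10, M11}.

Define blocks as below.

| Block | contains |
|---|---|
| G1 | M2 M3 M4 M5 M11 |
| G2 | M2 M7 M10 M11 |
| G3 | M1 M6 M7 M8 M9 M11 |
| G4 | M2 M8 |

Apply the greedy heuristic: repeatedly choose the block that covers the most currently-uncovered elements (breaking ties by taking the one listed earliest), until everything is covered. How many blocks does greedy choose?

Greedy: pick G3 (covers 6 new) → pick G1 (covers 4 new) → pick G2 (covers 1 new). Total picks: 3.

3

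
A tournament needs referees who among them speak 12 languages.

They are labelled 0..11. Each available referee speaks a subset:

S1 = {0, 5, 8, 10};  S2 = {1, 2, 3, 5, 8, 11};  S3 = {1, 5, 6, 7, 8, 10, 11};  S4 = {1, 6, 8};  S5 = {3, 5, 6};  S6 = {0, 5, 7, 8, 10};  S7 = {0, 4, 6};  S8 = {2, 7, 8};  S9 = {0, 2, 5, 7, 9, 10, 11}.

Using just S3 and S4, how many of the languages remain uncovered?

Union of S3, S4 = {1, 5, 6, 7, 8, 10, 11}.
Not covered: 0, 2, 3, 4, 9 — 5 languages.

5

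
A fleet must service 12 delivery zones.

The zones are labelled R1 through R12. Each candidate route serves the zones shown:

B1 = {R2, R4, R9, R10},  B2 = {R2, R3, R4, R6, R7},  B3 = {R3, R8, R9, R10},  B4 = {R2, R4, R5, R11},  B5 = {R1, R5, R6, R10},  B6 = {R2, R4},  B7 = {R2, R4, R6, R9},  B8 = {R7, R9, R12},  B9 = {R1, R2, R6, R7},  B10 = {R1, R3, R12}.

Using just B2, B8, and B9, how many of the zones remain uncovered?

4

Union of B2, B8, B9 = {R1, R2, R3, R4, R6, R7, R9, R12}.
Not covered: R5, R8, R10, R11 — 4 zones.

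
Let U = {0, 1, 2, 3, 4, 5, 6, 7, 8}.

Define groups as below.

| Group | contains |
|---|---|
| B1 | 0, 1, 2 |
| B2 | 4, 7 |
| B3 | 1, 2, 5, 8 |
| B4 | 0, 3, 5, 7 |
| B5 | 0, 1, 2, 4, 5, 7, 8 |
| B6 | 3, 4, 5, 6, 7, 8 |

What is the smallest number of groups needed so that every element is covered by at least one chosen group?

B1 and B6 cover everything between them: the union {0, 1, 2, 3, 4, 5, 6, 7, 8} is all of U.
No single group has all 9 elements (the largest, B5, has 7), so 2 is optimal.

2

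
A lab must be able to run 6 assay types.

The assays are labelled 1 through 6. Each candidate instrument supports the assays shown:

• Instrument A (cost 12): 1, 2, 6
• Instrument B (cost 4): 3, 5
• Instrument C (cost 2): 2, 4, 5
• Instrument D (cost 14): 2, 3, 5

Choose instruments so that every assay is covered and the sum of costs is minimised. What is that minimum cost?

18

A, B, C together cover every assay (A ∪ B ∪ C = {1, 2, 3, 4, 5, 6}); total cost 12 + 4 + 2 = 18.
No covering selection has total cost below 18.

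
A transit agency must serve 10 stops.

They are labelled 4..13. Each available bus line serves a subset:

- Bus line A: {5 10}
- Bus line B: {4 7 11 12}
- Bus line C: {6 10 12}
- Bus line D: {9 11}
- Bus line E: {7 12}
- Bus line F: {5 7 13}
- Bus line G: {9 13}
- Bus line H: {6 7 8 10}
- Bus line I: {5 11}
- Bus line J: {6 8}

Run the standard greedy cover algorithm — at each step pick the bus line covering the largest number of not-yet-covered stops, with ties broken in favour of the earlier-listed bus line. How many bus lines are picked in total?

Greedy: pick B (covers 4 new) → pick H (covers 3 new) → pick F (covers 2 new) → pick D (covers 1 new). Total picks: 4.

4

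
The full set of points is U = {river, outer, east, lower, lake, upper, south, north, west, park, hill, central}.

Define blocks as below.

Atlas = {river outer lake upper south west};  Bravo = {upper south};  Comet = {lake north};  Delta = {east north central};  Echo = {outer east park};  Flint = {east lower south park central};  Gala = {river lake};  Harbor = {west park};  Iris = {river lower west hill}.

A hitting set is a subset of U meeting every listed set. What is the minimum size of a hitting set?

4

The 4 points {east, lake, upper, west} hit every block.
The blocks Bravo, Delta, Gala, Harbor are pairwise disjoint, so any hitting set needs a separate point for each — at least 4. Hence 4 is optimal.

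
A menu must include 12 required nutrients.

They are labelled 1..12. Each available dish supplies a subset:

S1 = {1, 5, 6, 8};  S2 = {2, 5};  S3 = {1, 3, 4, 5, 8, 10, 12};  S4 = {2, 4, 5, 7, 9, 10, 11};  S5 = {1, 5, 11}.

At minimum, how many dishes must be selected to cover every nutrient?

Take {S1, S3, S4}. Their union is {1, 2, 3, 4, 5, 6, 7, 8, 9, 10, 11, 12}, which is all 12 nutrients.
Only S3 contains 3, so S3 is forced; the remaining 5 nutrients need at least 2 more dishes (each remaining dish adds at most 4) — so at least 3 dishes are needed, and 3 is optimal.

3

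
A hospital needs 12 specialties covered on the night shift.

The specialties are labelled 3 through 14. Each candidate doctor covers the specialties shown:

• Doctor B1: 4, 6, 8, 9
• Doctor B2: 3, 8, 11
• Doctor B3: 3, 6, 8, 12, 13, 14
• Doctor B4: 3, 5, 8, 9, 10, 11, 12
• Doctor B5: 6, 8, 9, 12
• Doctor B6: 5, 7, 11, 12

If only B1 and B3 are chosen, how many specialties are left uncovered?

4

Union of B1, B3 = {3, 4, 6, 8, 9, 12, 13, 14}.
Not covered: 5, 7, 10, 11 — 4 specialties.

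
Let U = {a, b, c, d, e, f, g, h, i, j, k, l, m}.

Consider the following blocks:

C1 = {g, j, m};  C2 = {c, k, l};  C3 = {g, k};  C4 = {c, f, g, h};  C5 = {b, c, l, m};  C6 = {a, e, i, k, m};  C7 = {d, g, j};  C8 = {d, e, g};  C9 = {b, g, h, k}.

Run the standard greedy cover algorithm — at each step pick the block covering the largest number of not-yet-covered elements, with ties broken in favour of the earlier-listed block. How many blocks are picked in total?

4

Greedy: pick C6 (covers 5 new) → pick C4 (covers 4 new) → pick C5 (covers 2 new) → pick C7 (covers 2 new). Total picks: 4.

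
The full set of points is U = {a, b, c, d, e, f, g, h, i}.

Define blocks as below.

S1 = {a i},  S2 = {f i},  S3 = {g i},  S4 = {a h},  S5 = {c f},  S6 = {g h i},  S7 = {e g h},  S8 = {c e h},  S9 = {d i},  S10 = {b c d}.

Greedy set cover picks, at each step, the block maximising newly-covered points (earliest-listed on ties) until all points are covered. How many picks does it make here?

5

Greedy: pick S6 (covers 3 new) → pick S10 (covers 3 new) → pick S1 (covers 1 new) → pick S2 (covers 1 new) → pick S7 (covers 1 new). Total picks: 5.
(The true minimum cover uses only 4 blocks, so greedy is not optimal here.)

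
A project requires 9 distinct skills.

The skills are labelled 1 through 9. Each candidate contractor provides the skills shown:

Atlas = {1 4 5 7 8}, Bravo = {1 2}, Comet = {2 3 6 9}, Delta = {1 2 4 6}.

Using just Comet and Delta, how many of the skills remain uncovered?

Union of Comet, Delta = {1, 2, 3, 4, 6, 9}.
Not covered: 5, 7, 8 — 3 skills.

3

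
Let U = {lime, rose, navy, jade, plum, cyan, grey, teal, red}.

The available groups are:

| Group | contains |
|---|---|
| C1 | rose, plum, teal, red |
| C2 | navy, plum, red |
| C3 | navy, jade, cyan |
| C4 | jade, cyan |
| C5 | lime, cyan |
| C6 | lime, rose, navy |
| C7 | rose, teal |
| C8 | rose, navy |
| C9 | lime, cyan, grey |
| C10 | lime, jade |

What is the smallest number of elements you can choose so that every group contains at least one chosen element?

H = {rose, jade, plum, cyan} meets every group (each contains at least one member of H), and |H| = 4.
No choice of 3 elements meets every group, so 4 is the minimum.

4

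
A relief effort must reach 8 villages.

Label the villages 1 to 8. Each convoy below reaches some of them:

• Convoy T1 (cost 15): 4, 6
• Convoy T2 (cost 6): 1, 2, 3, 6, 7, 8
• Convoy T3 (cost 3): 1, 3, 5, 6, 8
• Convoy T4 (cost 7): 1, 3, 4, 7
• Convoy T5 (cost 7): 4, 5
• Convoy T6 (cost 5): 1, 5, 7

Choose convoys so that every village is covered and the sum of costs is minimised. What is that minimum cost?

T2, T5 together cover every village (T2 ∪ T5 = {1, 2, 3, 4, 5, 6, 7, 8}); total cost 6 + 7 = 13.
The greedy pick T3, T2, T4 costs 16; no covering selection beats 13.

13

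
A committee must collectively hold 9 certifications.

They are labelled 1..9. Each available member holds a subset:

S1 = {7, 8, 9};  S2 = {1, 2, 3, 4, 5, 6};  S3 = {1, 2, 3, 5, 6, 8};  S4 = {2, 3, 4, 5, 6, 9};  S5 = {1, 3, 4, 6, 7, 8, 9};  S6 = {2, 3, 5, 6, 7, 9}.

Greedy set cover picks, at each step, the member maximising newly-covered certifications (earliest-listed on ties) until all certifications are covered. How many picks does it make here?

2

Greedy: pick S5 (covers 7 new) → pick S2 (covers 2 new). Total picks: 2.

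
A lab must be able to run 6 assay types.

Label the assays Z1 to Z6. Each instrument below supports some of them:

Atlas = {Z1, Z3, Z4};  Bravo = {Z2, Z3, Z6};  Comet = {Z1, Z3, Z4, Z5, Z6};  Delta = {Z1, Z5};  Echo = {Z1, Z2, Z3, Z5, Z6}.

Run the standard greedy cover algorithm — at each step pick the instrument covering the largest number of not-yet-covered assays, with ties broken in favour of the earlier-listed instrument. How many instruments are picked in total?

2

Greedy: pick Comet (covers 5 new) → pick Bravo (covers 1 new). Total picks: 2.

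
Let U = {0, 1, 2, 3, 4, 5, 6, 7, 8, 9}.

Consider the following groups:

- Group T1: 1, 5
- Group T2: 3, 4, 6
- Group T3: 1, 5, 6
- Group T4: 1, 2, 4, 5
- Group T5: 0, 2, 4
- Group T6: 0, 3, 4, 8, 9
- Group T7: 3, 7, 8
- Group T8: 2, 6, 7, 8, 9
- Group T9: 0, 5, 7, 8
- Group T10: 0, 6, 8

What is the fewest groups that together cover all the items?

3

Take {T4, T6, T8}. Their union is {0, 1, 2, 3, 4, 5, 6, 7, 8, 9}, which is all 10 items.
No 2 of the 10 groups cover everything (all 45 combinations miss at least one item), so 3 is optimal.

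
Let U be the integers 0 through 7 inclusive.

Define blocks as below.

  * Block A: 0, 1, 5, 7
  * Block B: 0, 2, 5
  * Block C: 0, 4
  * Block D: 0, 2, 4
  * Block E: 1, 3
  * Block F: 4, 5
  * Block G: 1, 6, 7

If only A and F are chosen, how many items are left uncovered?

Union of A, F = {0, 1, 4, 5, 7}.
Not covered: 2, 3, 6 — 3 items.

3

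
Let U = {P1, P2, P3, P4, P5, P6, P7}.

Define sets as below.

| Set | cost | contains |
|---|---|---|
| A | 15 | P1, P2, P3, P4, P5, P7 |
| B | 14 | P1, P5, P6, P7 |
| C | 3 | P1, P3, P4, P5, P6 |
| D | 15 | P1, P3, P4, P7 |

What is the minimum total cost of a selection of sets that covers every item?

A, C together cover every item (A ∪ C = {P1, P2, P3, P4, P5, P6, P7}); total cost 15 + 3 = 18.
No covering selection has total cost below 18.

18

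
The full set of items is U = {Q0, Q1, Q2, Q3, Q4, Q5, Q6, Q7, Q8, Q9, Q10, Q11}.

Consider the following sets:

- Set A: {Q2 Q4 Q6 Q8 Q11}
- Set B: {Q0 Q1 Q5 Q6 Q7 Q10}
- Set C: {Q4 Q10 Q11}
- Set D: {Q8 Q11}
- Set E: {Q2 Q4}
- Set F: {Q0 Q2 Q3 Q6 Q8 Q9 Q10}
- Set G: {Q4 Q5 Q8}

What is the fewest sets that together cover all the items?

3

B and C and F together: B ∪ C ∪ F = {Q0, Q1, Q2, Q3, Q4, Q5, Q6, Q7, Q8, Q9, Q10, Q11} — every item is covered.
Only B contains Q1, so B is forced; the remaining 6 items need at least 2 more sets (each remaining set adds at most 4) — so at least 3 sets are needed, and 3 is optimal.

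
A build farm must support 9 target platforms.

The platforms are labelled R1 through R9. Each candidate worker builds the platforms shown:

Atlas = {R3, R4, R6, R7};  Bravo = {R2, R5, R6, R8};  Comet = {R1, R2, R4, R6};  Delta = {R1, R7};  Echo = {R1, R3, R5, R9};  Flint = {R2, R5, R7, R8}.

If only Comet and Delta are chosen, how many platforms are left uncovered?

Union of Comet, Delta = {R1, R2, R4, R6, R7}.
Not covered: R3, R5, R8, R9 — 4 platforms.

4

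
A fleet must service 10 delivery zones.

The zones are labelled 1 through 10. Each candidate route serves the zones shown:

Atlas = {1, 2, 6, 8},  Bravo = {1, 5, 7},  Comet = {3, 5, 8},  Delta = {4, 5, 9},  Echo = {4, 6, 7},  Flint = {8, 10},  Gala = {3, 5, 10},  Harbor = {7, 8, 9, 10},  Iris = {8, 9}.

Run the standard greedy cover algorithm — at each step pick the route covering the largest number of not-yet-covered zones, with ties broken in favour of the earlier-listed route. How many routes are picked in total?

4

Greedy: pick Atlas (covers 4 new) → pick Delta (covers 3 new) → pick Gala (covers 2 new) → pick Bravo (covers 1 new). Total picks: 4.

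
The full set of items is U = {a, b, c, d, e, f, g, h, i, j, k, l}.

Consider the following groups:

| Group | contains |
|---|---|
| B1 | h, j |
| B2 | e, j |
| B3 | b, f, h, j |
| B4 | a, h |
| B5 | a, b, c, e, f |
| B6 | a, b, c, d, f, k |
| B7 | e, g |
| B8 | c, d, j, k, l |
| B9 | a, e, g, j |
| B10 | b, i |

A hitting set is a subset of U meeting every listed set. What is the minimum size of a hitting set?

4

T = {a, b, e, j} meets every group (each contains at least one member of T), and |T| = 4.
The groups B4, B7, B8, B10 are pairwise disjoint, so any hitting set needs a separate item for each — at least 4. Hence 4 is optimal.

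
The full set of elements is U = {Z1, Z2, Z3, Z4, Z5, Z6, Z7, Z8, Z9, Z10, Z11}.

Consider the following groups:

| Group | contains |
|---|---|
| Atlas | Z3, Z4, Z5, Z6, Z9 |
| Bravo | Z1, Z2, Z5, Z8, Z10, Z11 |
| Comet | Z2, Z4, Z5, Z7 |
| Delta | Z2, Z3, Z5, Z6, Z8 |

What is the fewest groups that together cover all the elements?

Atlas and Bravo and Comet together: Atlas ∪ Bravo ∪ Comet = {Z1, Z2, Z3, Z4, Z5, Z6, Z7, Z8, Z9, Z10, Z11} — every element is covered.
Only Bravo contains Z1, so Bravo is forced; the remaining 5 elements need at least 2 more groups (each remaining group adds at most 4) — so at least 3 groups are needed, and 3 is optimal.

3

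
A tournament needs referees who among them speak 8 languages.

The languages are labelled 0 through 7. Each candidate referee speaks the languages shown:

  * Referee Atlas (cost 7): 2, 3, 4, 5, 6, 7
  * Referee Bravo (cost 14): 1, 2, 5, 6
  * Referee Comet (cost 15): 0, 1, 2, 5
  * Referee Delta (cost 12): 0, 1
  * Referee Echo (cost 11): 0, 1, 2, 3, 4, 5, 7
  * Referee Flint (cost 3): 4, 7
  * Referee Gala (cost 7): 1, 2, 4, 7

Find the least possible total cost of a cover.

18

Atlas, Echo together cover every language (Atlas ∪ Echo = {0, 1, 2, 3, 4, 5, 6, 7}); total cost 7 + 11 = 18.
No covering selection has total cost below 18.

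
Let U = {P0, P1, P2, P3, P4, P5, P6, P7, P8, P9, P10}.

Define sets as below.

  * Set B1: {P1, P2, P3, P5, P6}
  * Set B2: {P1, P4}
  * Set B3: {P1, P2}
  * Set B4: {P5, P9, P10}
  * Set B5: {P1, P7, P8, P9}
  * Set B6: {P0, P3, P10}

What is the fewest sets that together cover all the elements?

B1 and B2 and B5 and B6 together: B1 ∪ B2 ∪ B5 ∪ B6 = {P0, P1, P2, P3, P4, P5, P6, P7, P8, P9, P10} — every element is covered.
Only B2 contains P4, so B2 is forced; the remaining 9 elements need at least 3 more sets (each remaining set adds at most 4) — so at least 4 sets are needed, and 4 is optimal.

4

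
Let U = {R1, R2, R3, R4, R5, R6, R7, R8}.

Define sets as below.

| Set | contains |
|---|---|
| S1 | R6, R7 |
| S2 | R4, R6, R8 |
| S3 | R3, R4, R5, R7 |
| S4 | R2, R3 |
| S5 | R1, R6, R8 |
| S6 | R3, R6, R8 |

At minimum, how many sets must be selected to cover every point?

S3 and S4 and S5 together: S3 ∪ S4 ∪ S5 = {R1, R2, R3, R4, R5, R6, R7, R8} — every point is covered.
Only S5 contains R1, so S5 is forced; the remaining 5 points need at least 2 more sets (each remaining set adds at most 4) — so at least 3 sets are needed, and 3 is optimal.

3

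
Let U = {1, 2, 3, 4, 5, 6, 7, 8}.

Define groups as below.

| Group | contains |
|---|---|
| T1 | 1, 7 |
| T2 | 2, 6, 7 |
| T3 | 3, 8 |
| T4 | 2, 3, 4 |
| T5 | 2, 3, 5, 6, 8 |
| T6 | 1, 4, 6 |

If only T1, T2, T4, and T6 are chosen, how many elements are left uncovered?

Union of T1, T2, T4, T6 = {1, 2, 3, 4, 6, 7}.
Not covered: 5, 8 — 2 elements.

2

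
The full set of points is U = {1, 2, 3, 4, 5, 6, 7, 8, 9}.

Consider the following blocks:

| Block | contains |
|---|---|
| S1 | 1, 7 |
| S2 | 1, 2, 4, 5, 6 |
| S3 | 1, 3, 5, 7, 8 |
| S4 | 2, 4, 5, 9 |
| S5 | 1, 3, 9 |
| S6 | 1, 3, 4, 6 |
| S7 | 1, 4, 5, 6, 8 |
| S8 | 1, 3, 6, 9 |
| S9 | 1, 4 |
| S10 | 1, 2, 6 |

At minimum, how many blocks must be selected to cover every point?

3

S2 and S3 and S5 together: S2 ∪ S3 ∪ S5 = {1, 2, 3, 4, 5, 6, 7, 8, 9} — every point is covered.
No 2 of the 10 blocks cover everything (all 45 combinations miss at least one point), so 3 is optimal.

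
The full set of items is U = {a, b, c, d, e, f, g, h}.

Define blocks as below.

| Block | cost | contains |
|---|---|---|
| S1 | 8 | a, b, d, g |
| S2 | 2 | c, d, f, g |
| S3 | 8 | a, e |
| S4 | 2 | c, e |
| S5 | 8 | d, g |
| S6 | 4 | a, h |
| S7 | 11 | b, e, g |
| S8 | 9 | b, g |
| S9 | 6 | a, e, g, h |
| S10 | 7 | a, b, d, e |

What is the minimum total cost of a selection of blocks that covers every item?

S2, S6, S10 together cover every item (S2 ∪ S6 ∪ S10 = {a, b, c, d, e, f, g, h}); total cost 2 + 4 + 7 = 13.
The greedy pick S2, S4, S6, S10 costs 15; no covering selection beats 13.

13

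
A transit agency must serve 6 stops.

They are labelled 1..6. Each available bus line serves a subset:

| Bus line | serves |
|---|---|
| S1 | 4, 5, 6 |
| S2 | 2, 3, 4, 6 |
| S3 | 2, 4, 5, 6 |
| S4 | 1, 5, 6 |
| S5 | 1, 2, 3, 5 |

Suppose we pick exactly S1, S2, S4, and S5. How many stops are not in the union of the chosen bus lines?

0

Union of S1, S2, S4, S5 = {1, 2, 3, 4, 5, 6} — that's every stop, so 0 are uncovered.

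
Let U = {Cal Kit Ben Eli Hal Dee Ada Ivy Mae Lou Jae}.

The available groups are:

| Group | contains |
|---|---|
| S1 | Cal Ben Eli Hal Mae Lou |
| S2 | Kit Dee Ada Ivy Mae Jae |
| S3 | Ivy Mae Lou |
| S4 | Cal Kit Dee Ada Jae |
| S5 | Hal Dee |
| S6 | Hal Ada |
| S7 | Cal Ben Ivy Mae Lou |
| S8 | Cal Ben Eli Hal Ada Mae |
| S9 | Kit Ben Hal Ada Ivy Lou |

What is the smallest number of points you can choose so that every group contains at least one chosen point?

3

H = {Dee, Ada, Mae} meets every group (each contains at least one member of H), and |H| = 3.
No choice of 2 points meets every group, so 3 is the minimum.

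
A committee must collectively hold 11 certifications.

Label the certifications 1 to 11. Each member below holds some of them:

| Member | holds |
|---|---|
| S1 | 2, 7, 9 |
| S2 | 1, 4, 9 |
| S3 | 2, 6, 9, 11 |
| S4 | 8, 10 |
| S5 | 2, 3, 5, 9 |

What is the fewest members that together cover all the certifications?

5

S1 and S2 and S3 and S4 and S5 together: S1 ∪ S2 ∪ S3 ∪ S4 ∪ S5 = {1, 2, 3, 4, 5, 6, 7, 8, 9, 10, 11} — every certification is covered.
Only S5 contains 3, so S5 is forced; the remaining 7 certifications need at least 4 more members (each remaining member adds at most 2) — so at least 5 members are needed, and 5 is optimal.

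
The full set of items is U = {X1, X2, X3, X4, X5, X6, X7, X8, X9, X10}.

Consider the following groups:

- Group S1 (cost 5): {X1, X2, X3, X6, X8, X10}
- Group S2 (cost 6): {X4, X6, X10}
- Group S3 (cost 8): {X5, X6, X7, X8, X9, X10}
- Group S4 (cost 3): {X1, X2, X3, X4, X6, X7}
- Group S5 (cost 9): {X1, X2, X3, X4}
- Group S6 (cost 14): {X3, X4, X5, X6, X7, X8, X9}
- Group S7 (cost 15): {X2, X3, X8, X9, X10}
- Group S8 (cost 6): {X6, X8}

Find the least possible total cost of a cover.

S3, S4 together cover every item (S3 ∪ S4 = {X1, X2, X3, X4, X5, X6, X7, X8, X9, X10}); total cost 8 + 3 = 11.
No covering selection has total cost below 11.

11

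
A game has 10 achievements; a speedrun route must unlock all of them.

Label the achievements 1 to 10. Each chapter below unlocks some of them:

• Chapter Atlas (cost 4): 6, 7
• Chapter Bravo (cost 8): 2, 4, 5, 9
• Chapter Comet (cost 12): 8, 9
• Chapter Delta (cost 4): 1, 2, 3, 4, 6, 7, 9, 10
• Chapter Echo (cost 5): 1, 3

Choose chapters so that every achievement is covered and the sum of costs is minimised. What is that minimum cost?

Bravo, Comet, Delta together cover every achievement (Bravo ∪ Comet ∪ Delta = {1, 2, 3, 4, 5, 6, 7, 8, 9, 10}); total cost 8 + 12 + 4 = 24.
No covering selection has total cost below 24.

24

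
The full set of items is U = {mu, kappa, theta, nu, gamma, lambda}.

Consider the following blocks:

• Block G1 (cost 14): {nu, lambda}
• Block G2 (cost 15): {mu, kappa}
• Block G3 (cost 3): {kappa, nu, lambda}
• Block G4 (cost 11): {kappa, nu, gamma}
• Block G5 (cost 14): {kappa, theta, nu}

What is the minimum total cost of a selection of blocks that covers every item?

43

G2, G3, G4, G5 together cover every item (G2 ∪ G3 ∪ G4 ∪ G5 = {mu, kappa, theta, nu, gamma, lambda}); total cost 15 + 3 + 11 + 14 = 43.
No covering selection has total cost below 43.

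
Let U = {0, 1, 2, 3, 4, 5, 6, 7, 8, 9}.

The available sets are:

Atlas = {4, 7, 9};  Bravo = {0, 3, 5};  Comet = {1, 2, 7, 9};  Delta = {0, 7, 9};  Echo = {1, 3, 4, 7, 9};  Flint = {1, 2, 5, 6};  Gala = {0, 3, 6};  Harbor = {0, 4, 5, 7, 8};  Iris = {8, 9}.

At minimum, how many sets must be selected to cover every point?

Take {Comet, Gala, Harbor}. Their union is {0, 1, 2, 3, 4, 5, 6, 7, 8, 9}, which is all 10 points.
No 2 of the 9 sets cover everything (all 36 combinations miss at least one point), so 3 is optimal.

3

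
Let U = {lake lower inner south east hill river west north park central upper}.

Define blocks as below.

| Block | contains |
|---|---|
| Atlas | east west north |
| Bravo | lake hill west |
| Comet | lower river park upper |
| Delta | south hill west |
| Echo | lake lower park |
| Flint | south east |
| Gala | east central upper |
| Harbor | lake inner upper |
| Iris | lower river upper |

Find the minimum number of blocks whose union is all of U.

5

Atlas, Comet, Delta, Gala, and Harbor cover everything between them: the union {lake, lower, inner, south, east, hill, river, west, north, park, central, upper} is all of U.
No 4 of the 9 blocks cover everything (all 126 combinations miss at least one element), so 5 is optimal.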